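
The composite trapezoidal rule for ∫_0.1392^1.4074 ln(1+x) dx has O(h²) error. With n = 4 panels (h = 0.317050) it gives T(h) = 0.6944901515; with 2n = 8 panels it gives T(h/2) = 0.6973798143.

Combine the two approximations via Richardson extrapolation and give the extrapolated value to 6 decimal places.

0.698343

r = 2: numerator weight 4, denominator 3.
A(h/2) − A(h) = 0.6973798143 − 0.6944901515 = 0.0028896628
Correction (A(h/2) − A(h))/(4 − 1) = 0.0028896628/3 = 0.0009632209
R = A(h/2) + (A(h/2) − A(h))/3 = 0.6973798143 + 0.0009632209 = 0.6983430352
Gap between inputs: 2.890e-03; correction applied: +0.0009632209.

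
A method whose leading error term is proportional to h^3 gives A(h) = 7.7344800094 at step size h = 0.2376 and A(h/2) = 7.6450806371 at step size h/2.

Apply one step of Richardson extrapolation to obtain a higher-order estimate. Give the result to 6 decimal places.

The method has order 3: 2^3 = 8.
Numerator 8·A(h/2) − A(h) = 8·7.6450806371 − 7.7344800094 = 53.4261650874
(8·7.6450806371 − 7.7344800094)/(8 − 1) = 7.6323092982

7.632309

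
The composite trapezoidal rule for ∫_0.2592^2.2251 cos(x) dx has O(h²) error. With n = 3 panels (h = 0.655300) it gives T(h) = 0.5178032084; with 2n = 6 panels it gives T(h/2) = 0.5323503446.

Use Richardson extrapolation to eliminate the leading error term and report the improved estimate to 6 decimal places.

Method order is 2; weight 2^2 = 4.
2^2×A(h/2) = 2.1294013784; minus A(h) gives 1.6115981700.
Divide by 2^2 − 1 = 3.
1.6115981700 ÷ 3 = 0.5371993900
Gap between inputs: 1.455e-02; correction applied: +0.0048490454.

0.537199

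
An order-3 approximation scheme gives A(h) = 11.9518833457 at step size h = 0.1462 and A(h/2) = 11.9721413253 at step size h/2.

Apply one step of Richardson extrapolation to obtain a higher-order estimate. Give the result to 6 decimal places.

Leading term ∝ h^3; use weight 8 = 2^3.
Numerator 8 × A(h/2) − A(h) = 8 × 11.9721413253 − 11.9518833457 = 83.8252472567
Denominator 8 − 1 = 7.
(8 × 11.9721413253 − 11.9518833457)/(8 − 1) = 11.9750353224
Correction |R − A(h/2)| = 2.894e-03; gap |A(h/2) − A(h)| = 2.026e-02.

11.975035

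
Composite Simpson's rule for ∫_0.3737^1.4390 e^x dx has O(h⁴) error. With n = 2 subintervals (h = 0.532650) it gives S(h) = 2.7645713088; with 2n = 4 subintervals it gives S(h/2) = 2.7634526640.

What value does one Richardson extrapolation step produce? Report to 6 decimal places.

Error is O(h^4); halving h shrinks it by 2^4 = 16.
2^4×A(h/2) = 44.2152426240; minus A(h) gives 41.4506713152.
(16×2.7634526640 − 2.7645713088)/(16 − 1) = 2.7633780877

2.763378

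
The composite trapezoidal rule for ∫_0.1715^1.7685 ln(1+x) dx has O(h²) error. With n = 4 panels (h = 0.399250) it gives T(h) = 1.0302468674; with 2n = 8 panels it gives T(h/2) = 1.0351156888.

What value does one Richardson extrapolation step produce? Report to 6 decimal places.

Error is O(h^2); halving h shrinks it by 2^2 = 4.
4*1.0351156888 = 4.1404627552; 4.1404627552 − 1.0302468674 = 3.1102158878
(4*1.0351156888 − 1.0302468674)/(4 − 1) = 1.0367386293
Gap between inputs: 4.869e-03; correction applied: +0.0016229405.

1.036739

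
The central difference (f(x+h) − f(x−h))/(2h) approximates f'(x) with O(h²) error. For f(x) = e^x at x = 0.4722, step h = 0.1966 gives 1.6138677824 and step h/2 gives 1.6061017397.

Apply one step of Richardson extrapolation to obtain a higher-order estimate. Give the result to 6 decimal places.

The method has order 2: 2^2 = 4.
Difference of the inputs: 1.6061017397 − 1.6138677824 = -0.0077660427
Divide by 2^2 − 1 = 3: (-0.0077660427)/3 = -0.0025886809
R = A(h/2) + (A(h/2) − A(h))/3 = 1.6061017397 − 0.0025886809 = 1.6035130588
Correction |R − A(h/2)| = 2.589e-03; gap |A(h/2) − A(h)| = 7.766e-03.

1.603513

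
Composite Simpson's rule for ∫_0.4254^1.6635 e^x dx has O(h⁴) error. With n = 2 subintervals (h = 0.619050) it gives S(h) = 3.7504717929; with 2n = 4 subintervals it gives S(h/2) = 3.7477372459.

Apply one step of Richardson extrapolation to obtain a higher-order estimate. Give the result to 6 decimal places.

r = 4: numerator weight 16, denominator 15.
16 × 3.7477372459 − 3.7504717929 = 56.2133241415
R = 56.2133241415/15 = 3.7475549428
Correction |R − A(h/2)| = 1.823e-04; gap |A(h/2) − A(h)| = 2.735e-03.

3.747555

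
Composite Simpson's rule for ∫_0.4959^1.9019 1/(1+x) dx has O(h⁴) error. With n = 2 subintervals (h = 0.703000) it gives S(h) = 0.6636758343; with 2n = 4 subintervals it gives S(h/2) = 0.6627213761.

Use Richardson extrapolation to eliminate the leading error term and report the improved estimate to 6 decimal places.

0.662658

The method has order 4: 2^4 = 16.
A(h/2) − A(h) = 0.6627213761 − 0.6636758343 = -0.0009544582
Divide by 2^4 − 1 = 15: (-0.0009544582)/15 = -0.0000636305
R = A(h/2) + (A(h/2) − A(h))/15 = 0.6627213761 − 0.0000636305 = 0.6626577456
Correction |R − A(h/2)| = 6.363e-05; gap |A(h/2) − A(h)| = 9.545e-04.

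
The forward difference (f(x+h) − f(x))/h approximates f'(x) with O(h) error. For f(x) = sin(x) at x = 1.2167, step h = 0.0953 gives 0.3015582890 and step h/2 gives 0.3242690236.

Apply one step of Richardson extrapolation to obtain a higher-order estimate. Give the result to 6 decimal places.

0.346980

Error is O(h^1); halving h shrinks it by 2^1 = 2.
2×0.3242690236 = 0.6485380472; 0.6485380472 − 0.3015582890 = 0.3469797582
Denominator 2 − 1 = 1.
R = 0.3469797582/1 = 0.3469797582
Correction |R − A(h/2)| = 2.271e-02; gap |A(h/2) − A(h)| = 2.271e-02.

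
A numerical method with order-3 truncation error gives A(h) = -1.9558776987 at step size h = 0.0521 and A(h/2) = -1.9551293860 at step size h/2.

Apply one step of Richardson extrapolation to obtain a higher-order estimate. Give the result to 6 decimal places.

Order 3 gives 2^r = 8 and 2^r − 1 = 7.
8×(-1.9551293860) − (-1.9558776987) = -13.6851573893
Denominator 8 − 1 = 7.
(8×(-1.9551293860) − (-1.9558776987))/(8 − 1) = -1.9550224842

-1.955022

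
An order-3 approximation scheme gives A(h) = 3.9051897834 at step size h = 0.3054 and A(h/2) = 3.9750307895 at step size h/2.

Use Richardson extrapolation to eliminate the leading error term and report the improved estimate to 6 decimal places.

3.985008

Error is O(h^3); halving h shrinks it by 2^3 = 8.
Weighted: 31.8002463160 − 3.9051897834 = 27.8950565326
27.8950565326 ÷ 7 = 3.9850080761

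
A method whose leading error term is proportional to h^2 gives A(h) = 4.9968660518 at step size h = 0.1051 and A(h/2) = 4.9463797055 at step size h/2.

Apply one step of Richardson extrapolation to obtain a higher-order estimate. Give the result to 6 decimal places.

4.929551

The method has order 2: 2^2 = 4.
A(h/2) − A(h) = 4.9463797055 − 4.9968660518 = -0.0504863463
Divide by 2^2 − 1 = 3: (-0.0504863463)/3 = -0.0168287821
R = 4.9463797055 − 0.0168287821 = 4.9295509234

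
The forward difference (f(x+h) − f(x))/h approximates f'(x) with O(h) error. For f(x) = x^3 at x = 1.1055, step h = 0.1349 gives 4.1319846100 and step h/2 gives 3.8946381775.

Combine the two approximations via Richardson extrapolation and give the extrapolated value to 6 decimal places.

Order 1 gives 2^r = 2 and 2^r − 1 = 1.
2·3.8946381775 − 4.1319846100 = 3.6572917450
Denominator 2 − 1 = 1.
3.6572917450 ÷ 1 = 3.6572917450

3.657292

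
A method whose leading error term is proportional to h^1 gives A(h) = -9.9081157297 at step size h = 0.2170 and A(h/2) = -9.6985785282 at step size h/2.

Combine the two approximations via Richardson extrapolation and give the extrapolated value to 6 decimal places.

Error is O(h^1); halving h shrinks it by 2^1 = 2.
2×(-9.6985785282) = -19.3971570564; (-19.3971570564) − (-9.9081157297) = -9.4890413267
Extrapolated: (-9.4890413267) / 1 = -9.4890413267

-9.489041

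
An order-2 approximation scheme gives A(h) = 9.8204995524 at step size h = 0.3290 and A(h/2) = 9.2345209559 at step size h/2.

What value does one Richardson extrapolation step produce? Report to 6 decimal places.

Leading term ∝ h^2; use weight 4 = 2^2.
Top: 4(9.2345209559) − (9.8204995524) = 27.1175842712
(4*9.2345209559 − 9.8204995524)/(4 − 1) = 9.0391947571

9.039195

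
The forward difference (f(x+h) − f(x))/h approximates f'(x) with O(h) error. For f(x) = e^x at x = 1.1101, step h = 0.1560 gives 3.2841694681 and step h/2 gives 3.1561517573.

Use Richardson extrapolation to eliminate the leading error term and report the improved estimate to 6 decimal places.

3.028134

Method order is 1; weight 2^1 = 2.
Weighted: 6.3123035146 − 3.2841694681 = 3.0281340465
3.0281340465 ÷ 1 = 3.0281340465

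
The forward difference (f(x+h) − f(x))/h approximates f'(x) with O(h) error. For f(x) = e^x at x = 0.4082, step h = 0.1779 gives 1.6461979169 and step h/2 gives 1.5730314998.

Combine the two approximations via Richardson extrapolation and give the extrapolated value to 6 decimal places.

1.499865

r = 1, so 2^r = 2.
2 × 1.5730314998 = 3.1460629996; 3.1460629996 − 1.6461979169 = 1.4998650827
R = 1.4998650827/1 = 1.4998650827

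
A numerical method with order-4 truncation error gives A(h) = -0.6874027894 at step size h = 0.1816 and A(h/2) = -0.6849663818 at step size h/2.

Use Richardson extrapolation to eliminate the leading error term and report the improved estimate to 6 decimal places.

-0.684804

The method has order 4: 2^4 = 16.
A(h/2) − A(h) = -0.6849663818 − (-0.6874027894) = 0.0024364076
Divide by 2^4 − 1 = 15: 0.0024364076/15 = 0.0001624272
R = -0.6849663818 + 0.0001624272 = -0.6848039546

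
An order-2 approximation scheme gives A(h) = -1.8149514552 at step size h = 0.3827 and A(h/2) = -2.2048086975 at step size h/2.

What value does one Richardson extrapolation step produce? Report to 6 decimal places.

-2.334761

The method has order 2: 2^2 = 4.
4×(-2.2048086975) = -8.8192347900; (-8.8192347900) − (-1.8149514552) = -7.0042833348
Extrapolated: (-7.0042833348) / 3 = -2.3347611116
Shift from A(h/2): −0.1299524141.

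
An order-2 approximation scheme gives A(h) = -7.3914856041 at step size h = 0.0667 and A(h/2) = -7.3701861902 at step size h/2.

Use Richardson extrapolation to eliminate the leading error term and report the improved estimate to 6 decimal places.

-7.363086

Leading term ∝ h^2; use weight 4 = 2^2.
Numerator 4*A(h/2) − A(h) = 4*(-7.3701861902) − (-7.3914856041) = -22.0892591567
Divide by 2^2 − 1 = 3.
Extrapolated: (-22.0892591567) / 3 = -7.3630863856
Gap between inputs: 2.130e-02; correction applied: +0.0070998046.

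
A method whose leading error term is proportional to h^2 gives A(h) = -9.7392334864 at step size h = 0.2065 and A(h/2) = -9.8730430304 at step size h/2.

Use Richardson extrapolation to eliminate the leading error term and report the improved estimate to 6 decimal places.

-9.917646

r = 2: numerator weight 4, denominator 3.
A(h/2) − A(h) = -9.8730430304 − (-9.7392334864) = -0.1338095440
Correction (A(h/2) − A(h))/(4 − 1) = (-0.1338095440)/3 = -0.0446031813
R = -9.8730430304 − 0.0446031813 = -9.9176462117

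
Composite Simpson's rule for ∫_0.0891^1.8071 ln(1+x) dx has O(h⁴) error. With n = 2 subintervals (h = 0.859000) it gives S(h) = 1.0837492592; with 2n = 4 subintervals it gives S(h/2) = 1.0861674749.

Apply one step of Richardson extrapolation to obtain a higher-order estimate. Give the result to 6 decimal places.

Leading term ∝ h^4; use weight 16 = 2^4.
16 × 1.0861674749 = 17.3786795984; 17.3786795984 − 1.0837492592 = 16.2949303392
R = 16.2949303392/15 = 1.0863286893

1.086329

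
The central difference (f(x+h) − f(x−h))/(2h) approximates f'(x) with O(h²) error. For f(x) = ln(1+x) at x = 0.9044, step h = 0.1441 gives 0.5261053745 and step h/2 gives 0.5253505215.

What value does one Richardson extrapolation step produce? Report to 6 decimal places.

0.525099

r = 2: numerator weight 4, denominator 3.
2^2·A(h/2) = 2.1014020860; minus A(h) gives 1.5752967115.
Divide by 2^2 − 1 = 3.
Result: 0.5250989038
Correction |R − A(h/2)| = 2.516e-04; gap |A(h/2) − A(h)| = 7.549e-04.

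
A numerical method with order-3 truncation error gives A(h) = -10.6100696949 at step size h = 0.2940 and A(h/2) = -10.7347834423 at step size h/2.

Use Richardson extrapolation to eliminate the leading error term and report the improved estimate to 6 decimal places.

Error is O(h^3); halving h shrinks it by 2^3 = 8.
Weighted: (-85.8782675384) − (-10.6100696949) = -75.2681978435
(-75.2681978435) ÷ 7 = -10.7525996919
Shift from A(h/2): −0.0178162496.

-10.752600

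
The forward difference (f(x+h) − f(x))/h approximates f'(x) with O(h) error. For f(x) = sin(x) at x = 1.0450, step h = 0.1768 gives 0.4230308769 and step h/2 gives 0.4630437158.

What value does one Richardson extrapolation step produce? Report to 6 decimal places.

With r = 1 the leading error scales as h^1, so the weight is 2^1 = 2.
Weighted: 0.9260874316 − 0.4230308769 = 0.5030565547
R = 0.5030565547/1 = 0.5030565547

0.503057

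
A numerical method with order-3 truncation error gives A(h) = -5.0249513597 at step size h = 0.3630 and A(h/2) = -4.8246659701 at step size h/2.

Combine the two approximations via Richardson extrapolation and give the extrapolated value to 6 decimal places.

-4.796054

r = 3: numerator weight 8, denominator 7.
2^3*A(h/2) = -38.5973277608; minus A(h) gives -33.5723764011.
(-33.5723764011) ÷ 7 = -4.7960537716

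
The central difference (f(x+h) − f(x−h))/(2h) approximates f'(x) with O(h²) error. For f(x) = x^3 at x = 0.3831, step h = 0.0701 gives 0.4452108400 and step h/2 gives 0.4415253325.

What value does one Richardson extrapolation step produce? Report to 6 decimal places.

0.440297

r = 2, so 2^r = 4.
Weighted: 1.7661013300 − 0.4452108400 = 1.3208904900
1.3208904900 ÷ 3 = 0.4402968300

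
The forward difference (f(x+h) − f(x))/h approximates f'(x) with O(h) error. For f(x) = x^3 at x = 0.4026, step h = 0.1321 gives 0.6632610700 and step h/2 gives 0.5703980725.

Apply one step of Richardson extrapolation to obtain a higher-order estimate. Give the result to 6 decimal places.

0.477535

Method order is 1; weight 2^1 = 2.
2*0.5703980725 − 0.6632610700 = 0.4775350750
Divide by 2^1 − 1 = 1.
(2*0.5703980725 − 0.6632610700)/(2 − 1) = 0.4775350750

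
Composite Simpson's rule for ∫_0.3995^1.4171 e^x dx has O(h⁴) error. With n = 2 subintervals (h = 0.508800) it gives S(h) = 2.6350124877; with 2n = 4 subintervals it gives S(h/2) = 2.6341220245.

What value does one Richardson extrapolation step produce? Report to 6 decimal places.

2.634063

Method order is 4; weight 2^4 = 16.
16*2.6341220245 = 42.1459523920; 42.1459523920 − 2.6350124877 = 39.5109399043
Divide by 2^4 − 1 = 15.
So the Richardson estimate is 2.6340626603.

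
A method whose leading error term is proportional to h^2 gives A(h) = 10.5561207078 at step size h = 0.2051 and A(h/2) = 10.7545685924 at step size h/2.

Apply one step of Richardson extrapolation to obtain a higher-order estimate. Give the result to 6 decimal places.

Leading term ∝ h^2; use weight 4 = 2^2.
A(h/2) − A(h) = 10.7545685924 − 10.5561207078 = 0.1984478846
Correction (A(h/2) − A(h))/(4 − 1) = 0.1984478846/3 = 0.0661492949
R = 10.7545685924 + 0.0661492949 = 10.8207178873

10.820718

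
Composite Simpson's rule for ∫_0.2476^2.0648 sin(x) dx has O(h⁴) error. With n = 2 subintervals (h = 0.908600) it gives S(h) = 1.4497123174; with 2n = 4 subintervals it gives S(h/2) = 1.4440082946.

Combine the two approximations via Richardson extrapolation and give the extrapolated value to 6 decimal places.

r = 4, so 2^r = 16.
Difference of the inputs: 1.4440082946 − 1.4497123174 = -0.0057040228
Divide by 2^4 − 1 = 15: (-0.0057040228)/15 = -0.0003802682
R = 1.4440082946 − 0.0003802682 = 1.4436280264

1.443628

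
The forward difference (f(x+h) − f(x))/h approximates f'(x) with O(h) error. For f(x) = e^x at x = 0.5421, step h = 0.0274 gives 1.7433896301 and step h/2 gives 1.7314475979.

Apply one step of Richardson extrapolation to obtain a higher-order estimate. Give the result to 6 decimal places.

With r = 1 the leading error scales as h^1, so the weight is 2^1 = 2.
2 × 1.7314475979 = 3.4628951958; subtract 1.7433896301 → 1.7195055657
R = 1.7195055657/1 = 1.7195055657
Gap between inputs: 1.194e-02; correction applied: −0.0119420322.

1.719506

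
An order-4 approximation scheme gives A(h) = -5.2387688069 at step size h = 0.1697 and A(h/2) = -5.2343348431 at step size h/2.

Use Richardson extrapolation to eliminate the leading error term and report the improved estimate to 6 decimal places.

-5.234039

With r = 4 the leading error scales as h^4, so the weight is 2^4 = 16.
16×(-5.2343348431) = -83.7493574896; subtract (-5.2387688069) → -78.5105886827
R = (-78.5105886827)/15 = -5.2340392455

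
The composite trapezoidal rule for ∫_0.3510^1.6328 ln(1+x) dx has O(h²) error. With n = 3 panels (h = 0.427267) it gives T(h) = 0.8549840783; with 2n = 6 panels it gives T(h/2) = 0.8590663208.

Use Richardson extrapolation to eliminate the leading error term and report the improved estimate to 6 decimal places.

Error is O(h^2); halving h shrinks it by 2^2 = 4.
4·0.8590663208 = 3.4362652832; subtract 0.8549840783 → 2.5812812049
Divide by 2^2 − 1 = 3.
R = 2.5812812049/3 = 0.8604270683
Shift from A(h/2): +0.0013607475.

0.860427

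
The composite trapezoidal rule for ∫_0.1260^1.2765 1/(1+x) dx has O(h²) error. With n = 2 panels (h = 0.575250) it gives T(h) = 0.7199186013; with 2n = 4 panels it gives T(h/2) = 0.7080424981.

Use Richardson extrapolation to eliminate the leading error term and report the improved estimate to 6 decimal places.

0.704084

Error is O(h^2); halving h shrinks it by 2^2 = 4.
Top: 4(0.7080424981) − (0.7199186013) = 2.1122513911
2.1122513911 ÷ 3 = 0.7040837970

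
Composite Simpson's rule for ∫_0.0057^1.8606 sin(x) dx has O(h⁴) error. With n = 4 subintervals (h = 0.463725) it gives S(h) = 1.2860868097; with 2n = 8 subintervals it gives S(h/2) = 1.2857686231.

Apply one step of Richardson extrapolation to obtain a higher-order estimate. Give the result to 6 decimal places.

1.285747

r = 4: numerator weight 16, denominator 15.
Weighted: 20.5722979696 − 1.2860868097 = 19.2862111599
Denominator 16 − 1 = 15.
Result: 1.2857474107
Shift from A(h/2): −0.0000212124.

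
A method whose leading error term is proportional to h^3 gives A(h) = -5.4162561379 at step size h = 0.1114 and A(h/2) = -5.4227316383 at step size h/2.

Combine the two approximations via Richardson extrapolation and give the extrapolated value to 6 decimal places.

With r = 3 the leading error scales as h^3, so the weight is 2^3 = 8.
Weighted: (-43.3818531064) − (-5.4162561379) = -37.9655969685
Divide by 2^3 − 1 = 7.
Result: -5.4236567098
Shift from A(h/2): −0.0009250715.

-5.423657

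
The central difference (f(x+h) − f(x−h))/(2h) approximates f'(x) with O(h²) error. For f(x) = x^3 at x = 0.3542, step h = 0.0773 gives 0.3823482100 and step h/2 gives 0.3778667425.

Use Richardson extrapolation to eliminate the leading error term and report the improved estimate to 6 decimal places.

Error is O(h^2); halving h shrinks it by 2^2 = 4.
4×0.3778667425 − 0.3823482100 = 1.1291187600
Denominator 4 − 1 = 3.
R = 1.1291187600/3 = 0.3763729200

0.376373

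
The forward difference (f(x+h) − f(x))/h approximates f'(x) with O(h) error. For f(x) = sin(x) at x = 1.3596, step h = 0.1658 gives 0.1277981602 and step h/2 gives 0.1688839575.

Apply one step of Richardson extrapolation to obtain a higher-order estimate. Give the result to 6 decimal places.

0.209970

r = 1: numerator weight 2, denominator 1.
A(h/2) − A(h) = 0.1688839575 − 0.1277981602 = 0.0410857973
Divide by 2^1 − 1 = 1: 0.0410857973/1 = 0.0410857973
R = 0.1688839575 + 0.0410857973 = 0.2099697548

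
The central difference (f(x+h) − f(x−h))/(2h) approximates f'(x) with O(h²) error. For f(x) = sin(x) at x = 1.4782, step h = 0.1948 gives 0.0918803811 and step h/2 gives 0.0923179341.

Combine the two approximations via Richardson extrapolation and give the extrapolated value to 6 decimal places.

0.092464

Order 2 gives 2^r = 4 and 2^r − 1 = 3.
Difference of the inputs: 0.0923179341 − 0.0918803811 = 0.0004375530
Divide by 2^2 − 1 = 3: 0.0004375530/3 = 0.0001458510
R = A(h/2) + (A(h/2) − A(h))/3 = 0.0923179341 + 0.0001458510 = 0.0924637851
Gap between inputs: 4.376e-04; correction applied: +0.0001458510.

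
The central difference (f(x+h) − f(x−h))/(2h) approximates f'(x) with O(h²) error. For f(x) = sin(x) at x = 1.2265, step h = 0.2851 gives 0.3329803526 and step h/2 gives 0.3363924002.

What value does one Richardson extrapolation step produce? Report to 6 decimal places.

0.337530

Order 2 gives 2^r = 4 and 2^r − 1 = 3.
4×0.3363924002 = 1.3455696008; subtract 0.3329803526 → 1.0125892482
R = 1.0125892482/3 = 0.3375297494
Shift from A(h/2): +0.0011373492.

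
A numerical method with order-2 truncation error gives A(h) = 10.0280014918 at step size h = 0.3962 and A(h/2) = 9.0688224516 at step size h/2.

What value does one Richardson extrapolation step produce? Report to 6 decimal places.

8.749096

Leading term ∝ h^2; use weight 4 = 2^2.
4*9.0688224516 = 36.2752898064; 36.2752898064 − 10.0280014918 = 26.2472883146
R = 26.2472883146/3 = 8.7490961049
Correction |R − A(h/2)| = 3.197e-01; gap |A(h/2) − A(h)| = 9.592e-01.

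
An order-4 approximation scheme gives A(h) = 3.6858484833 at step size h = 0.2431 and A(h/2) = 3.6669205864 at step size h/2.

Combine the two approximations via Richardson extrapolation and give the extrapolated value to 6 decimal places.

Method order is 4; weight 2^4 = 16.
Difference of the inputs: 3.6669205864 − 3.6858484833 = -0.0189278969
Divide by 2^4 − 1 = 15: (-0.0189278969)/15 = -0.0012618598
R = 3.6669205864 − 0.0012618598 = 3.6656587266

3.665659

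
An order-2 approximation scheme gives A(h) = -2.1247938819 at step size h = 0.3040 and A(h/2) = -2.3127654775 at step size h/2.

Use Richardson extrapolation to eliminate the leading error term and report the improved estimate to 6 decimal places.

-2.375423

r = 2: numerator weight 4, denominator 3.
Difference of the inputs: -2.3127654775 − (-2.1247938819) = -0.1879715956
Correction (A(h/2) − A(h))/(4 − 1) = (-0.1879715956)/3 = -0.0626571985
R = A(h/2) + (A(h/2) − A(h))/3 = -2.3127654775 − 0.0626571985 = -2.3754226760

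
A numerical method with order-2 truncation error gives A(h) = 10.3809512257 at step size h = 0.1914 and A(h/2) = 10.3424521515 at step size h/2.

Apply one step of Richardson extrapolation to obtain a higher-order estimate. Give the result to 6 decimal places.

Method order is 2; weight 2^2 = 4.
Weighted: 41.3698086060 − 10.3809512257 = 30.9888573803
Divide by 2^2 − 1 = 3.
30.9888573803 ÷ 3 = 10.3296191268

10.329619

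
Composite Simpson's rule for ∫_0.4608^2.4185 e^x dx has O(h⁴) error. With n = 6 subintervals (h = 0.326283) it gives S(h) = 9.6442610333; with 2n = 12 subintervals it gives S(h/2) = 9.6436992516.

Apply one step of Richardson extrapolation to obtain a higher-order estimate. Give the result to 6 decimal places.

r = 4: numerator weight 16, denominator 15.
Weighted: 154.2991880256 − 9.6442610333 = 144.6549269923
Extrapolated: 144.6549269923 / 15 = 9.6436617995

9.643662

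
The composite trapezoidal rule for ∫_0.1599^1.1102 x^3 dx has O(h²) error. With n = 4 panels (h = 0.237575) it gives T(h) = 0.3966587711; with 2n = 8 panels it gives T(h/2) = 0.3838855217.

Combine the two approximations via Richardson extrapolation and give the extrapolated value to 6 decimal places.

Leading term ∝ h^2; use weight 4 = 2^2.
Top: 4(0.3838855217) − (0.3966587711) = 1.1388833157
Extrapolated: 1.1388833157 / 3 = 0.3796277719
Shift from A(h/2): −0.0042577498.

0.379628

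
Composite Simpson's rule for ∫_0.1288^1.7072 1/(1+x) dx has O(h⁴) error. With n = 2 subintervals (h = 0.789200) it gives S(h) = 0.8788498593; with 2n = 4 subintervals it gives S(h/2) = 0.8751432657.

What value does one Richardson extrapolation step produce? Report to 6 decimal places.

With r = 4 the leading error scales as h^4, so the weight is 2^4 = 16.
16·0.8751432657 = 14.0022922512; 14.0022922512 − 0.8788498593 = 13.1234423919
Extrapolated: 13.1234423919 / 15 = 0.8748961595

0.874896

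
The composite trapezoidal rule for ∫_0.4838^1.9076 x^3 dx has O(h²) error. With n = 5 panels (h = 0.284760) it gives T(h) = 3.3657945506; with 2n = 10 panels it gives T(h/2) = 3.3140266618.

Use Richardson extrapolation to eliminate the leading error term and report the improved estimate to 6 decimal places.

3.296771

r = 2, so 2^r = 4.
2^2·A(h/2) = 13.2561066472; minus A(h) gives 9.8903120966.
R = 9.8903120966/3 = 3.2967706989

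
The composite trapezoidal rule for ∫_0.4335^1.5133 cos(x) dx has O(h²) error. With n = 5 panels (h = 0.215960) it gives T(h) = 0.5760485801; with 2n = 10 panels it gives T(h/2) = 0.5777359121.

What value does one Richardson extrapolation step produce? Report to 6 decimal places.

0.578298

Order 2 gives 2^r = 4 and 2^r − 1 = 3.
Numerator 4 × A(h/2) − A(h) = 4 × 0.5777359121 − 0.5760485801 = 1.7348950683
Denominator 4 − 1 = 3.
(4 × 0.5777359121 − 0.5760485801)/(4 − 1) = 0.5782983561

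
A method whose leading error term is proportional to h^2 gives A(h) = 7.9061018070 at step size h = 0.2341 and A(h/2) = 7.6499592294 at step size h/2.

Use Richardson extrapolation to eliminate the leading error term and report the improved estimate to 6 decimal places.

Order 2 gives 2^r = 4 and 2^r − 1 = 3.
4*7.6499592294 − 7.9061018070 = 22.6937351106
Denominator 4 − 1 = 3.
R = 22.6937351106/3 = 7.5645783702
Gap between inputs: 2.561e-01; correction applied: −0.0853808592.

7.564578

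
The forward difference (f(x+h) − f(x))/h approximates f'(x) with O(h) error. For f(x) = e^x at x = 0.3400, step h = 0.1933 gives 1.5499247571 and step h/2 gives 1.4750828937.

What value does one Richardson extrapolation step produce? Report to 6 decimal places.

Method order is 1; weight 2^1 = 2.
2·1.4750828937 − 1.5499247571 = 1.4002410303
Extrapolated: 1.4002410303 / 1 = 1.4002410303
Shift from A(h/2): −0.0748418634.

1.400241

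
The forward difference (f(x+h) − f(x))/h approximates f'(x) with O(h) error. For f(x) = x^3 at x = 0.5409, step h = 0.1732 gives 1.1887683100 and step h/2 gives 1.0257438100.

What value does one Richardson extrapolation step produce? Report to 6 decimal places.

Leading term ∝ h^1; use weight 2 = 2^1.
Weighted: 2.0514876200 − 1.1887683100 = 0.8627193100
Denominator 2 − 1 = 1.
0.8627193100 ÷ 1 = 0.8627193100

0.862719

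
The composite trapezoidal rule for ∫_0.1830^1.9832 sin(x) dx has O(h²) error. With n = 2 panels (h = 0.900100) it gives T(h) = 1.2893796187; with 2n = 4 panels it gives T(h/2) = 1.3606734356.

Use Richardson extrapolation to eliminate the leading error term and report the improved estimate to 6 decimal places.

1.384438

r = 2, so 2^r = 4.
Top: 4(1.3606734356) − (1.2893796187) = 4.1533141237
4.1533141237 ÷ 3 = 1.3844380412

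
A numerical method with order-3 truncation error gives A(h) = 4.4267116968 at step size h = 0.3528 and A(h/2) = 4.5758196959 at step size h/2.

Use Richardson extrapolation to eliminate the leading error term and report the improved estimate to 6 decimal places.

Order 3 gives 2^r = 8 and 2^r − 1 = 7.
A(h/2) − A(h) = 4.5758196959 − 4.4267116968 = 0.1491079991
Correction (A(h/2) − A(h))/(8 − 1) = 0.1491079991/7 = 0.0213011427
R = A(h/2) + (A(h/2) − A(h))/7 = 4.5758196959 + 0.0213011427 = 4.5971208386

4.597121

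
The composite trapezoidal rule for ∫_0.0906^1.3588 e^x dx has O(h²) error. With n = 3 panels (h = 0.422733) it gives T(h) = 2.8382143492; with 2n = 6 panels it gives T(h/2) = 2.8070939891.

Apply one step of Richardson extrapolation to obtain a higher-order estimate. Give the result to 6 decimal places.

With r = 2 the leading error scales as h^2, so the weight is 2^2 = 4.
4 × 2.8070939891 = 11.2283759564; 11.2283759564 − 2.8382143492 = 8.3901616072
Extrapolated: 8.3901616072 / 3 = 2.7967205357
Shift from A(h/2): −0.0103734534.

2.796721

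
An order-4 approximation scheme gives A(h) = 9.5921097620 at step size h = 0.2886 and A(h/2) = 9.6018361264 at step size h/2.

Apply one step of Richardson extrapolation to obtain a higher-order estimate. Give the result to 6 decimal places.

9.602485

Error is O(h^4); halving h shrinks it by 2^4 = 16.
Weighted: 153.6293780224 − 9.5921097620 = 144.0372682604
Extrapolated: 144.0372682604 / 15 = 9.6024845507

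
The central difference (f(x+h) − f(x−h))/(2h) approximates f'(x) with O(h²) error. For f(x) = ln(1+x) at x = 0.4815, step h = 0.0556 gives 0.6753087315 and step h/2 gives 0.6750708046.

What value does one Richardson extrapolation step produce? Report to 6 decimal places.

Error is O(h^2); halving h shrinks it by 2^2 = 4.
4*0.6750708046 − 0.6753087315 = 2.0249744869
R = 2.0249744869/3 = 0.6749914956
Gap between inputs: 2.379e-04; correction applied: −0.0000793090.

0.674991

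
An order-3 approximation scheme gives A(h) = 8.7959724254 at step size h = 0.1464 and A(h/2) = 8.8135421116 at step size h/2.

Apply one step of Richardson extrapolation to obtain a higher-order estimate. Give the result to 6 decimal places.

Order 3 gives 2^r = 8 and 2^r − 1 = 7.
Top: 8(8.8135421116) − (8.7959724254) = 61.7123644674
Divide by 2^3 − 1 = 7.
61.7123644674 ÷ 7 = 8.8160520668

8.816052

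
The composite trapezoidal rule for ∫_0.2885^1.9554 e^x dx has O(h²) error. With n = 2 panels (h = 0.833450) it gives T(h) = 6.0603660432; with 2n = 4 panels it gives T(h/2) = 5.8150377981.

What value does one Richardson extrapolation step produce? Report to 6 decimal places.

With r = 2 the leading error scales as h^2, so the weight is 2^2 = 4.
A(h/2) − A(h) = 5.8150377981 − 6.0603660432 = -0.2453282451
Divide by 2^2 − 1 = 3: (-0.2453282451)/3 = -0.0817760817
R = A(h/2) + (A(h/2) − A(h))/3 = 5.8150377981 − 0.0817760817 = 5.7332617164

5.733262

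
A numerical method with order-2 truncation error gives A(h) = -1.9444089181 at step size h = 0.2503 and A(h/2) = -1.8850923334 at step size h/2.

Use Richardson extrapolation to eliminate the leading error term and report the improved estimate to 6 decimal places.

r = 2: numerator weight 4, denominator 3.
4·(-1.8850923334) − (-1.9444089181) = -5.5959604155
R = (-5.5959604155)/3 = -1.8653201385

-1.865320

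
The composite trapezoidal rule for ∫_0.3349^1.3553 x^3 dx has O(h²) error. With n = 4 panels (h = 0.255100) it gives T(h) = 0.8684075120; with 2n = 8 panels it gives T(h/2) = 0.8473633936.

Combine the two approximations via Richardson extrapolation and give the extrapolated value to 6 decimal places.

0.840349

Error is O(h^2); halving h shrinks it by 2^2 = 4.
2^2×A(h/2) = 3.3894535744; minus A(h) gives 2.5210460624.
Divide by 2^2 − 1 = 3.
(4×0.8473633936 − 0.8684075120)/(4 − 1) = 0.8403486875
Gap between inputs: 2.104e-02; correction applied: −0.0070147061.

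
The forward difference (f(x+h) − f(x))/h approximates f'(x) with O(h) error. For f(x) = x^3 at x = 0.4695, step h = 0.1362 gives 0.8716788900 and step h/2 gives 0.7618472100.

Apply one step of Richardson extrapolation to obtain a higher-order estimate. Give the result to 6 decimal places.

The method has order 1: 2^1 = 2.
Numerator 2 × A(h/2) − A(h) = 2 × 0.7618472100 − 0.8716788900 = 0.6520155300
0.6520155300 ÷ 1 = 0.6520155300
Gap between inputs: 1.098e-01; correction applied: −0.1098316800.

0.652016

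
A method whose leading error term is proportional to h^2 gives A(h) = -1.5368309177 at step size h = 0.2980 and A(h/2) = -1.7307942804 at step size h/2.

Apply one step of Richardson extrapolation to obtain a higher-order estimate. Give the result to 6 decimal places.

-1.795449

Order 2 gives 2^r = 4 and 2^r − 1 = 3.
4 × (-1.7307942804) = -6.9231771216; subtract (-1.5368309177) → -5.3863462039
Divide by 2^2 − 1 = 3.
Extrapolated: (-5.3863462039) / 3 = -1.7954487346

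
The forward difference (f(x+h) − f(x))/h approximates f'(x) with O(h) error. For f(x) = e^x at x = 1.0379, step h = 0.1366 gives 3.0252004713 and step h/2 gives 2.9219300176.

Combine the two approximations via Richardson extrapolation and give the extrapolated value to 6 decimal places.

2.818660

Order 1 gives 2^r = 2 and 2^r − 1 = 1.
Top: 2(2.9219300176) − (3.0252004713) = 2.8186595639
Divide by 2^1 − 1 = 1.
Extrapolated: 2.8186595639 / 1 = 2.8186595639
Correction |R − A(h/2)| = 1.033e-01; gap |A(h/2) − A(h)| = 1.033e-01.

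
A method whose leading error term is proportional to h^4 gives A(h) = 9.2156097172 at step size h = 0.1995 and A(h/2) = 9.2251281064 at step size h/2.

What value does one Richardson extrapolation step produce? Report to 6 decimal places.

Method order is 4; weight 2^4 = 16.
A(h/2) − A(h) = 9.2251281064 − 9.2156097172 = 0.0095183892
Divide by 2^4 − 1 = 15: 0.0095183892/15 = 0.0006345593
R = A(h/2) + (A(h/2) − A(h))/15 = 9.2251281064 + 0.0006345593 = 9.2257626657
Correction |R − A(h/2)| = 6.346e-04; gap |A(h/2) − A(h)| = 9.518e-03.

9.225763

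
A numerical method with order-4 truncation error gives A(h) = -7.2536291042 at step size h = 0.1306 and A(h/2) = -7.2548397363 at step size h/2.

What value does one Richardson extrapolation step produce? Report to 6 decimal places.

-7.254920

Order 4 gives 2^r = 16 and 2^r − 1 = 15.
16*(-7.2548397363) − (-7.2536291042) = -108.8238066766
Divide by 2^4 − 1 = 15.
Extrapolated: (-108.8238066766) / 15 = -7.2549204451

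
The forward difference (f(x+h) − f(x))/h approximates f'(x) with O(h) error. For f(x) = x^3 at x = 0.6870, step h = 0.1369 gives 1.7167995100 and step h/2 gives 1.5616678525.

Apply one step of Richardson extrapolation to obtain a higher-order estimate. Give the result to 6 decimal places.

1.406536

r = 1, so 2^r = 2.
Numerator 2×A(h/2) − A(h) = 2×1.5616678525 − 1.7167995100 = 1.4065361950
Divide by 2^1 − 1 = 1.
So the Richardson estimate is 1.4065361950.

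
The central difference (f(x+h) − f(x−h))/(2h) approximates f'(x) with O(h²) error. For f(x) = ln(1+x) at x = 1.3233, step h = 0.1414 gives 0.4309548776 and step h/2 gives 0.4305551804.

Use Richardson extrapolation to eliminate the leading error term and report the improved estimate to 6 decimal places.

0.430422

Order 2 gives 2^r = 4 and 2^r − 1 = 3.
4*0.4305551804 = 1.7222207216; subtract 0.4309548776 → 1.2912658440
R = 1.2912658440/3 = 0.4304219480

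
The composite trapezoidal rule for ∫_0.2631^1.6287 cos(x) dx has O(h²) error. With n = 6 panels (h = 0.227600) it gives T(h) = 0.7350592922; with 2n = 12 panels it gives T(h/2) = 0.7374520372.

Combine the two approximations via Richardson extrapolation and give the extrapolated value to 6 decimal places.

0.738250

Leading term ∝ h^2; use weight 4 = 2^2.
Top: 4(0.7374520372) − (0.7350592922) = 2.2147488566
Divide by 2^2 − 1 = 3.
So the Richardson estimate is 0.7382496189.
Shift from A(h/2): +0.0007975817.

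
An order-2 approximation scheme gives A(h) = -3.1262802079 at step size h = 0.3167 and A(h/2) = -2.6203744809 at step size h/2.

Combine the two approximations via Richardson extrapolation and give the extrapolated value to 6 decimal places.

-2.451739

With r = 2 the leading error scales as h^2, so the weight is 2^2 = 4.
2^2*A(h/2) = -10.4814979236; minus A(h) gives -7.3552177157.
Extrapolated: (-7.3552177157) / 3 = -2.4517392386
Shift from A(h/2): +0.1686352423.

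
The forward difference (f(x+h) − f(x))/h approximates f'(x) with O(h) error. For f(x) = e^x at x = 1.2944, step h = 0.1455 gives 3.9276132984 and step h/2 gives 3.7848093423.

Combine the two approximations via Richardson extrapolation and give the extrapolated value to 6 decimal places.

3.642005

With r = 1 the leading error scales as h^1, so the weight is 2^1 = 2.
2·3.7848093423 = 7.5696186846; 7.5696186846 − 3.9276132984 = 3.6420053862
Divide by 2^1 − 1 = 1.
Result: 3.6420053862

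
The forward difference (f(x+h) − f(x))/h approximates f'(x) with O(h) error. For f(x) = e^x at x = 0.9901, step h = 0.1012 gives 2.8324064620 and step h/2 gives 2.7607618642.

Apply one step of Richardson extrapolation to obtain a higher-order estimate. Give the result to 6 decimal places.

r = 1, so 2^r = 2.
A(h/2) − A(h) = 2.7607618642 − 2.8324064620 = -0.0716445978
Correction (A(h/2) − A(h))/(2 − 1) = (-0.0716445978)/1 = -0.0716445978
R = 2.7607618642 − 0.0716445978 = 2.6891172664

2.689117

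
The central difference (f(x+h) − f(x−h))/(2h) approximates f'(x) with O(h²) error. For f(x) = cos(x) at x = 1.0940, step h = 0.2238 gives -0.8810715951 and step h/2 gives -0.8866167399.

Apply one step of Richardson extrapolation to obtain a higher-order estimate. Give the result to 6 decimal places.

Error is O(h^2); halving h shrinks it by 2^2 = 4.
4·(-0.8866167399) = -3.5464669596; (-3.5464669596) − (-0.8810715951) = -2.6653953645
Denominator 4 − 1 = 3.
(4·(-0.8866167399) − (-0.8810715951))/(4 − 1) = -0.8884651215
Shift from A(h/2): −0.0018483816.

-0.888465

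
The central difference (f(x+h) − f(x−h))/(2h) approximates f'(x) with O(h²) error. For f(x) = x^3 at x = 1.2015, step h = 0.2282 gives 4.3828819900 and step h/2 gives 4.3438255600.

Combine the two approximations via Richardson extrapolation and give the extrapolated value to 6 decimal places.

4.330807

The method has order 2: 2^2 = 4.
4 × 4.3438255600 = 17.3753022400; subtract 4.3828819900 → 12.9924202500
Denominator 4 − 1 = 3.
So the Richardson estimate is 4.3308067500.
Correction |R − A(h/2)| = 1.302e-02; gap |A(h/2) − A(h)| = 3.906e-02.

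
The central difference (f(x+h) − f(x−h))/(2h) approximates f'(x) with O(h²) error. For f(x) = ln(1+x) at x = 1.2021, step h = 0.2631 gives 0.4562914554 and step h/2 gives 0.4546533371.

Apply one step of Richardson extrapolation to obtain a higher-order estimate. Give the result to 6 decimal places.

0.454107

With r = 2 the leading error scales as h^2, so the weight is 2^2 = 4.
2^2*A(h/2) = 1.8186133484; minus A(h) gives 1.3623218930.
(4*0.4546533371 − 0.4562914554)/(4 − 1) = 0.4541072977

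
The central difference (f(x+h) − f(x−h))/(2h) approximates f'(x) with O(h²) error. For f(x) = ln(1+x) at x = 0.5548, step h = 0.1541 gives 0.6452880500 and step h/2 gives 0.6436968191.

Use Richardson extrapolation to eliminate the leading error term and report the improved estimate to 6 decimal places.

0.643166

Leading term ∝ h^2; use weight 4 = 2^2.
2^2*A(h/2) = 2.5747872764; minus A(h) gives 1.9294992264.
(4*0.6436968191 − 0.6452880500)/(4 − 1) = 0.6431664088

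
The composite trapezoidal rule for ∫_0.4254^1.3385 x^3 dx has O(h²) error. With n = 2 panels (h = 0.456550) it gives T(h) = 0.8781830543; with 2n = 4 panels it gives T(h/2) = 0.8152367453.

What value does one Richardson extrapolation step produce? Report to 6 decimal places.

0.794255

With r = 2 the leading error scales as h^2, so the weight is 2^2 = 4.
Weighted: 3.2609469812 − 0.8781830543 = 2.3827639269
R = 2.3827639269/3 = 0.7942546423
Shift from A(h/2): −0.0209821030.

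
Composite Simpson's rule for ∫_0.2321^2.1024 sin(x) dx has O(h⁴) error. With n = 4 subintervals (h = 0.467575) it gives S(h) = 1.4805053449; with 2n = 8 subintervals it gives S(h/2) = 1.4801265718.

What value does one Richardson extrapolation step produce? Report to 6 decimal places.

Error is O(h^4); halving h shrinks it by 2^4 = 16.
Weighted: 23.6820251488 − 1.4805053449 = 22.2015198039
(16 × 1.4801265718 − 1.4805053449)/(16 − 1) = 1.4801013203
Gap between inputs: 3.788e-04; correction applied: −0.0000252515.

1.480101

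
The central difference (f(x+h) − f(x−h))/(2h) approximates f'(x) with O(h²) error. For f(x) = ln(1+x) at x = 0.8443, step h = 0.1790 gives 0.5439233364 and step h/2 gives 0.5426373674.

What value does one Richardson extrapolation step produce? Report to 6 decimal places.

The method has order 2: 2^2 = 4.
4 × 0.5426373674 = 2.1705494696; subtract 0.5439233364 → 1.6266261332
Denominator 4 − 1 = 3.
(4 × 0.5426373674 − 0.5439233364)/(4 − 1) = 0.5422087111

0.542209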